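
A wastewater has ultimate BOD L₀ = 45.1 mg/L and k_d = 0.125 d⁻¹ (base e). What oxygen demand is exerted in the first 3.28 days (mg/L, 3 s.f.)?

y_t = L₀(1 − e^(−k_d t)) = 45.1 × (1 − e^(−0.125×3.28))
= 45.1 × (1 − 0.6637) = 45.1 × 0.3363 = 15.17 mg/L.

y ≈ 15.2 mg/L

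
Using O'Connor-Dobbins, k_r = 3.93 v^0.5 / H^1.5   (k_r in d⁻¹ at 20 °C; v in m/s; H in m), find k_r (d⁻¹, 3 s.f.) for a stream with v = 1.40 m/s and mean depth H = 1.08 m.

k_r = 3.93 × 1.40^0.5 / 1.08^1.5 = 3.93 × 1.183 / 1.122 = 4.143 d⁻¹.

k_r ≈ 4.14 d⁻¹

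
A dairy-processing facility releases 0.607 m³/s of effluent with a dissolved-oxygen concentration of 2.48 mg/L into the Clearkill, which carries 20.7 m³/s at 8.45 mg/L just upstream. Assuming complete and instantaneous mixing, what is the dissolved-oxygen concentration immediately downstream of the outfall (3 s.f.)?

Flow-weighted mixing: C = (Q_r C_r + Q_w C_w)/(Q_r + Q_w)
= (20.7×8.45 + 0.607×2.48)/(20.7 + 0.607) = 176.4/21.31 = 8.280 mg/L.

8.28 mg/L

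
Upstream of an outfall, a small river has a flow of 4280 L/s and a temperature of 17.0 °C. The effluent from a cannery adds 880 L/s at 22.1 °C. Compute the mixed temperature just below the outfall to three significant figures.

Flow-weighted mixing: C = (Q_r C_r + Q_w C_w)/(Q_r + Q_w)
= (4280×17.0 + 880×22.1)/(4280 + 880) = 92210/5160 = 17.87 °C.

17.9 °C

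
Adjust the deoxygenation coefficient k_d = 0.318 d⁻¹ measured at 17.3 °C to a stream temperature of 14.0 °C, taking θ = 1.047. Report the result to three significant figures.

k_d ≈ 0.273 d⁻¹

k_d(T₂) = k_d(T₁) · θ^(T₂−T₁) = 0.318 × 1.047^(14.0−17.3)
= 0.318 × 1.047^-3.30 = 0.318 × 0.8594 = 0.2733 d⁻¹.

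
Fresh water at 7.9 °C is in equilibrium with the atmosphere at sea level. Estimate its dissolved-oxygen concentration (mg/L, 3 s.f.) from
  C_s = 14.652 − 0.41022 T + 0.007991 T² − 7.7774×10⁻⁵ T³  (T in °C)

C_s = 14.652 − 0.41022×7.9 + 0.007991×7.9² − 7.7774×10⁻⁵×7.9³ = 11.87 mg/L.

C_s ≈ 11.9 mg/L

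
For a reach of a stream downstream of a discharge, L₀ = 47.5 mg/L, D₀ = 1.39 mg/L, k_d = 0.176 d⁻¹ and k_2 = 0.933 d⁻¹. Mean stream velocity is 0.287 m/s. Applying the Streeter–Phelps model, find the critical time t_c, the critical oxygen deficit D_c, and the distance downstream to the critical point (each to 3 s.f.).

t_c ≈ 2.03 d; D_c ≈ 6.27 mg/L; x_c ≈ 50.2 km

t_c = [1/(k_2−k_d)] ln[(k_2/k_d)(1 − D₀(k_2−k_d)/(k_d L₀))]
= [1/(0.933−0.176)] ln[(0.933/0.176)(1 − 1.39×0.7570/(0.176×47.5))]
= (1/0.7570) ln[5.301 × 0.8741] = 1.321 × ln(4.634) = 1.321 × 1.533 = 2.026 d.
D_c = (k_d/k_2) L₀ e^(−k_d t_c) = (0.176/0.933) × 47.5 × e^(−0.176×2.026) = 0.1886 × 47.5 × 0.7001 = 6.273 mg/L.
x_c = v t_c = 0.287 m/s × 2.026 d × 86400 s/d = 50230 m ≈ 50.2 km.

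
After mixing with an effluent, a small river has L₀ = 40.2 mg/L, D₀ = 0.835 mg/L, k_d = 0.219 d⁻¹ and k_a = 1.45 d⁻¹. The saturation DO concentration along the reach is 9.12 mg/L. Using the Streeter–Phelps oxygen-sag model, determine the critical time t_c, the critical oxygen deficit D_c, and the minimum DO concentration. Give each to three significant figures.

t_c ≈ 1.43 d; D_c ≈ 4.43 mg/L; min DO ≈ 4.69 mg/L

With k_a/k_d = 6.621 and 1 − D₀(k_a−k_d)/(k_d L₀) = 0.8832,
t_c = ln(6.621 × 0.8832) / (1.45 − 0.219) = ln(5.848) / 1.231 = 1.766/1.231 = 1.435 d.
L(t_c) = L₀ e^(−k_d t_c) = 40.2 × 0.7304 = 29.36 mg/L, and at the critical point k_a D_c = k_d L, so D_c = (0.219/1.45) × 29.36 = 4.435 mg/L.
Minimum DO = C_s − D_c = 9.12 − 4.435 = 4.685 mg/L.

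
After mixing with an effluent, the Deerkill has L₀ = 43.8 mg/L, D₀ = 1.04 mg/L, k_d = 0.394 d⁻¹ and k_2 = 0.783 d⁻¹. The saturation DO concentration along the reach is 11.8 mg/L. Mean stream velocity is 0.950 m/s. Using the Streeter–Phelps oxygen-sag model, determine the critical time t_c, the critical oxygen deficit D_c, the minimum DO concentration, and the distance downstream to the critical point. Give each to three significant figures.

With k_2/k_d = 1.987 and 1 − D₀(k_2−k_d)/(k_d L₀) = 0.9766,
t_c = ln(1.987 × 0.9766) / (0.783 − 0.394) = ln(1.941) / 0.3890 = 0.6631/0.3890 = 1.705 d.
D_c = (k_d/k_2) L₀ e^(−k_d t_c) = (0.394/0.783) × 43.8 × e^(−0.394×1.705) = 0.5032 × 43.8 × 0.5109 = 11.26 mg/L.
Minimum DO = C_s − D_c = 11.8 − 11.26 = 0.5399 mg/L.
x_c = v t_c = 0.950 m/s × 1.705 d × 86400 s/d = 139900 m ≈ 140 km.

t_c ≈ 1.70 d; D_c ≈ 11.3 mg/L; min DO ≈ 0.540 mg/L; x_c ≈ 140 km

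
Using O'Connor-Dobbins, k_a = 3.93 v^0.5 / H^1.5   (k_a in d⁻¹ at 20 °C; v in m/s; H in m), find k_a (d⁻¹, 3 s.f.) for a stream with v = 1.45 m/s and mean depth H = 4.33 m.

k_a ≈ 0.525 d⁻¹

k_a = 3.93 × 1.45^0.5 / 4.33^1.5 = 3.93 × 1.204 / 9.010 = 0.5252 d⁻¹.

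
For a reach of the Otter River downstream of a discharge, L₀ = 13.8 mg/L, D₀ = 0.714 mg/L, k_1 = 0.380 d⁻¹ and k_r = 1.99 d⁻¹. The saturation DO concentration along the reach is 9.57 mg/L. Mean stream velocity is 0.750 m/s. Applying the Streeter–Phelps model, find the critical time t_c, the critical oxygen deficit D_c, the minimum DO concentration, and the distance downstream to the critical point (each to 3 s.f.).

t_c ≈ 0.875 d; D_c ≈ 1.89 mg/L; min DO ≈ 7.68 mg/L; x_c ≈ 56.7 km

At the critical point dD/dt = 0, so k_1 L₀ e^(−k_1 t) = k_r D. Substituting D(t) from the Streeter–Phelps equation and solving for t gives
t_c = ln[(k_r/k_1)(1 − D₀(k_r−k_1)/(k_1 L₀))] / (k_r−k_1).
Here k_r−k_1 = 1.610 d⁻¹ and 1 − D₀(k_r−k_1)/(k_1 L₀) = 1 − 0.714×1.610/(0.380×13.8) = 0.7808, so
t_c = ln(5.237 × 0.7808) / 1.610 = 1.408 / 1.610 = 0.8747 d.
L(t_c) = L₀ e^(−k_1 t_c) = 13.8 × 0.7172 = 9.897 mg/L, and at the critical point k_r D_c = k_1 L, so D_c = (0.380/1.99) × 9.897 = 1.890 mg/L.
Minimum DO = C_s − D_c = 9.57 − 1.890 = 7.680 mg/L.
x_c = v t_c = 0.750 m/s × 0.8747 d × 86400 s/d = 56680 m ≈ 56.7 km.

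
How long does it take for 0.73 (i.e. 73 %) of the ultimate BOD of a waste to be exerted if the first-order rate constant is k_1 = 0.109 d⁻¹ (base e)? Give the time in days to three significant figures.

t ≈ 12.0 d

y/L₀ = 1 − e^(−k_1 t) = 0.73 ⇒ e^(−k_1 t) = 0.270
t = −ln(0.270) / 0.109 = 1.309 / 0.109 = 12.01 d.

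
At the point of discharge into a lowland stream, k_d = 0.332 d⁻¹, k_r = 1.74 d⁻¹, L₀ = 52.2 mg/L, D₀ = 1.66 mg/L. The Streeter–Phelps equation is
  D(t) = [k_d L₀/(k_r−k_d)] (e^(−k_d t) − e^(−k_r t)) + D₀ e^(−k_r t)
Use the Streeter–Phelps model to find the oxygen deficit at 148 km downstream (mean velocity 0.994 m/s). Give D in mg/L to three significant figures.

D ≈ 6.41 mg/L

Travel time t = x/v = 148 km / (0.994 m/s) = 148000 m / 0.994 m/s = 148900 s = 1.723 d.
k_d L₀/(k_r−k_d) = 0.332×52.2/(1.74−0.332) = 17.33/1.408 = 12.31 mg/L.
e^(−k_d t) = e^(−0.332×1.723) = 0.5643; e^(−k_r t) = e^(−1.74×1.723) = 0.04986.
D = 12.31 × (0.5643 − 0.04986) + 1.66 × 0.04986 = 6.332 + 0.08277 = 6.415 mg/L.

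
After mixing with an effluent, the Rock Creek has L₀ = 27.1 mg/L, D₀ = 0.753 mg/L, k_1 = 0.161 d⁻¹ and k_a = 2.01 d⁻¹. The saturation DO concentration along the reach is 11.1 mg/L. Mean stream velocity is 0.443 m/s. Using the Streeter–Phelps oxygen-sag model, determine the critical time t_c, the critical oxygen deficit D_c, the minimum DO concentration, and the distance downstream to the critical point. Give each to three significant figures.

t_c ≈ 1.16 d; D_c ≈ 1.80 mg/L; min DO ≈ 9.30 mg/L; x_c ≈ 44.3 km

At the critical point dD/dt = 0, so k_1 L₀ e^(−k_1 t) = k_a D. Substituting D(t) from the Streeter–Phelps equation and solving for t gives
t_c = ln[(k_a/k_1)(1 − D₀(k_a−k_1)/(k_1 L₀))] / (k_a−k_1).
Here k_a−k_1 = 1.849 d⁻¹ and 1 − D₀(k_a−k_1)/(k_1 L₀) = 1 − 0.753×1.849/(0.161×27.1) = 0.6809, so
t_c = ln(12.48 × 0.6809) / 1.849 = 2.140 / 1.849 = 1.157 d.
D_c = (k_1/k_a) L₀ e^(−k_1 t_c) = (0.161/2.01) × 27.1 × e^(−0.161×1.157) = 0.08010 × 27.1 × 0.8300 = 1.802 mg/L.
Minimum DO = C_s − D_c = 11.1 − 1.802 = 9.298 mg/L.
x_c = v t_c = 0.443 m/s × 1.157 d × 86400 s/d = 44300 m ≈ 44.3 km.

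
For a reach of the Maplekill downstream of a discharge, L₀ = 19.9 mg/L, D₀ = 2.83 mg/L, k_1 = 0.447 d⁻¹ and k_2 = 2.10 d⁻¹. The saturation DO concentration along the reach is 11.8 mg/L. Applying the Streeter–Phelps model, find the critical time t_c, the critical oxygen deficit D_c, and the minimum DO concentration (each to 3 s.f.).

t_c ≈ 0.484 d; D_c ≈ 3.41 mg/L; min DO ≈ 8.39 mg/L

At the critical point dD/dt = 0, so k_1 L₀ e^(−k_1 t) = k_2 D. Substituting D(t) from the Streeter–Phelps equation and solving for t gives
t_c = ln[(k_2/k_1)(1 − D₀(k_2−k_1)/(k_1 L₀))] / (k_2−k_1).
Here k_2−k_1 = 1.653 d⁻¹ and 1 − D₀(k_2−k_1)/(k_1 L₀) = 1 − 2.83×1.653/(0.447×19.9) = 0.4741, so
t_c = ln(4.698 × 0.4741) / 1.653 = 0.8008 / 1.653 = 0.4845 d.
L(t_c) = L₀ e^(−k_1 t_c) = 19.9 × 0.8053 = 16.03 mg/L, and at the critical point k_2 D_c = k_1 L, so D_c = (0.447/2.10) × 16.03 = 3.411 mg/L.
Minimum DO = C_s − D_c = 11.8 − 3.411 = 8.389 mg/L.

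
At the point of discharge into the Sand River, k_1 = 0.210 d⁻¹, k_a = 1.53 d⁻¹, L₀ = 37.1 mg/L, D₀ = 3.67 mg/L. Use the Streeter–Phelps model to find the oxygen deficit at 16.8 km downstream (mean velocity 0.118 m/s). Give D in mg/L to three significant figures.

D ≈ 4.00 mg/L

Travel time t = x/v = 16.8 km / (0.118 m/s) = 16800 m / 0.118 m/s = 142400 s = 1.648 d.
k_1 L₀/(k_a−k_1) = 0.210×37.1/(1.53−0.210) = 7.791/1.320 = 5.902 mg/L.
e^(−k_1 t) = e^(−0.210×1.648) = 0.7075; e^(−k_a t) = e^(−1.53×1.648) = 0.08036.
D = 5.902 × (0.7075 − 0.08036) + 3.67 × 0.08036 = 3.701 + 0.2949 = 3.996 mg/L.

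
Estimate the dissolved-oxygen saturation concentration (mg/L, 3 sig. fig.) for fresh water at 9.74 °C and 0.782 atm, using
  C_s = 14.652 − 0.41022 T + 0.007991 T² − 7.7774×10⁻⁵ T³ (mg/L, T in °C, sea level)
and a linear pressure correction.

C_s ≈ 8.87 mg/L

At sea level: C_s = 14.652 − 0.41022×9.74 + 0.007991×9.74² − 7.7774×10⁻⁵×9.74³ = 11.34 mg/L.
Pressure correction: C_s' = 11.34 × 0.782 = 8.870 mg/L.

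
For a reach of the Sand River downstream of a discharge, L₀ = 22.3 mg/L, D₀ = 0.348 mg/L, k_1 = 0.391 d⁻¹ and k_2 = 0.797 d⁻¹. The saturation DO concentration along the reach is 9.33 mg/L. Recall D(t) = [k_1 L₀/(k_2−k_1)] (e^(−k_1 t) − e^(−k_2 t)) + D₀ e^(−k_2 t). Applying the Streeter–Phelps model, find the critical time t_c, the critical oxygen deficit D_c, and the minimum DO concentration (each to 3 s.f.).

t_c ≈ 1.71 d; D_c ≈ 5.60 mg/L; min DO ≈ 3.73 mg/L

t_c = [1/(k_2−k_1)] ln[(k_2/k_1)(1 − D₀(k_2−k_1)/(k_1 L₀))]
= [1/(0.797−0.391)] ln[(0.797/0.391)(1 − 0.348×0.4060/(0.391×22.3))]
= (1/0.4060) ln[2.038 × 0.9838] = 2.463 × ln(2.005) = 2.463 × 0.6958 = 1.714 d.
L(t_c) = L₀ e^(−k_1 t_c) = 22.3 × 0.5117 = 11.41 mg/L, and at the critical point k_2 D_c = k_1 L, so D_c = (0.391/0.797) × 11.41 = 5.598 mg/L.
Minimum DO = C_s − D_c = 9.33 − 5.598 = 3.732 mg/L.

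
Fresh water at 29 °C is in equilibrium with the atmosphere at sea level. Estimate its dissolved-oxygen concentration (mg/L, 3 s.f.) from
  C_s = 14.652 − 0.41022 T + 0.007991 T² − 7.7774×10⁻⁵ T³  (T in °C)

C_s = 14.652 − 0.41022×29 + 0.007991×29² − 7.7774×10⁻⁵×29³ = 7.579 mg/L.

C_s ≈ 7.58 mg/L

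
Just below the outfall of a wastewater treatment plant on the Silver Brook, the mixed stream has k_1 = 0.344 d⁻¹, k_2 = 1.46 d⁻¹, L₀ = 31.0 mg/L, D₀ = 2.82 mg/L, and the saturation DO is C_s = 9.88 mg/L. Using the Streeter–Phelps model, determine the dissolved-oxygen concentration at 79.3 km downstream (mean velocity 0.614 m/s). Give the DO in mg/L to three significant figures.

Travel time t = x/v = 79.3 km / (0.614 m/s) = 79300 m / 0.614 m/s = 129200 s = 1.495 d.
k_1 L₀/(k_2−k_1) = 0.344×31.0/(1.46−0.344) = 10.66/1.116 = 9.556 mg/L.
e^(−k_1 t) = e^(−0.344×1.495) = 0.5980; e^(−k_2 t) = e^(−1.46×1.495) = 0.1128.
D = 9.556 × (0.5980 − 0.1128) + 2.82 × 0.1128 = 4.636 + 0.3180 = 4.954 mg/L.
DO = C_s − D = 9.88 − 4.954 = 4.926 mg/L.

DO ≈ 4.93 mg/L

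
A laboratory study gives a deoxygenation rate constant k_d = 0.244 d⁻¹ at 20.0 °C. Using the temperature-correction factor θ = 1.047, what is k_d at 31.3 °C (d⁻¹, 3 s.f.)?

k_d ≈ 0.410 d⁻¹

k_d(T₂) = k_d(T₁) · θ^(T₂−T₁) = 0.244 × 1.047^(31.3−20.0)
= 0.244 × 1.047^11.3 = 0.244 × 1.680 = 0.4100 d⁻¹.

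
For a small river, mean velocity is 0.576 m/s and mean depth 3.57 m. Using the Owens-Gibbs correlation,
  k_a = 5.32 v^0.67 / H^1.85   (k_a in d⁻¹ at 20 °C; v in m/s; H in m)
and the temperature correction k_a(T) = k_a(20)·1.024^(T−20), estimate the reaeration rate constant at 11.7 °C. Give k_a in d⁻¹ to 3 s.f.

k_a(20) = 5.32 × 0.576^0.67 / 3.57^1.85 = 5.32 × 0.6910 / 10.53 = 0.3491 d⁻¹.
k_a(11.7) = 0.3491 × 1.024^(11.7−20) = 0.3491 × 0.8213 = 0.2867 d⁻¹.

k_a ≈ 0.287 d⁻¹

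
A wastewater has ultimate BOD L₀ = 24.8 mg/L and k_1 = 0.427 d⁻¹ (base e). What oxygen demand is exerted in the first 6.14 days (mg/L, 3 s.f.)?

y ≈ 23.0 mg/L

y_t = L₀(1 − e^(−k_1 t)) = 24.8 × (1 − e^(−0.427×6.14))
= 24.8 × (1 − 0.07267) = 24.8 × 0.9273 = 23.00 mg/L.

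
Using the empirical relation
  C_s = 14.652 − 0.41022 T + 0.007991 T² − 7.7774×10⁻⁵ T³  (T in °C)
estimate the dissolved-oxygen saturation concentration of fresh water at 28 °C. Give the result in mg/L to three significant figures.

C_s ≈ 7.72 mg/L

C_s = 14.652 − 0.41022×28 + 0.007991×28² − 7.7774×10⁻⁵×28³ = 7.723 mg/L.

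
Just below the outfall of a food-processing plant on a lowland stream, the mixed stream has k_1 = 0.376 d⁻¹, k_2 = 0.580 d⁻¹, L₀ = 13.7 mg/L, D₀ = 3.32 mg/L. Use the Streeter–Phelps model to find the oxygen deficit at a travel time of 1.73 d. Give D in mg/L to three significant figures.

k_1 L₀/(k_2−k_1) = 0.376×13.7/(0.580−0.376) = 5.151/0.2040 = 25.25 mg/L.
e^(−k_1 t) = e^(−0.376×1.730) = 0.5218; e^(−k_2 t) = e^(−0.580×1.730) = 0.3666.
D = 25.25 × (0.5218 − 0.3666) + 3.32 × 0.3666 = 3.918 + 1.217 = 5.135 mg/L.

D ≈ 5.14 mg/L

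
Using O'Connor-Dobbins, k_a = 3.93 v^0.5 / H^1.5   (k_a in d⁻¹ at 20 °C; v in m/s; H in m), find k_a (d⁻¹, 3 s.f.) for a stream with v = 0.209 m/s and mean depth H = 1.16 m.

k_a = 3.93 × 0.209^0.5 / 1.16^1.5 = 3.93 × 0.4572 / 1.249 = 1.438 d⁻¹.

k_a ≈ 1.44 d⁻¹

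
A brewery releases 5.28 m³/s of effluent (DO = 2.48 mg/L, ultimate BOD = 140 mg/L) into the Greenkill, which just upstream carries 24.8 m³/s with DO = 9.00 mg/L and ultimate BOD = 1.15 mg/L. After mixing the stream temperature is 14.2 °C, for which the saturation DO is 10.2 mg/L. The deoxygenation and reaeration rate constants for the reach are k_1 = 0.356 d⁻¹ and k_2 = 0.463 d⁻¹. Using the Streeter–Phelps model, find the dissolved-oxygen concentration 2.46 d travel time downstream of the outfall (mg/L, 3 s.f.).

DO ≈ 1.26 mg/L

Mixed DO = (24.8×9.00 + 5.28×2.48)/(24.8+5.28) = 236.3/30.08 = 7.856 mg/L.
Mixed L₀ = (24.8×1.15 + 5.28×140)/(30.08) = 767.7/30.08 = 25.52 mg/L.
Initial deficit D₀ = C_s − DO₀ = 10.2 − 7.856 = 2.344 mg/L.
D(2.46) = [0.356×25.52/(0.463−0.356)](e^(−0.356×2.46) − e^(−0.463×2.46)) + 2.344 e^(−0.463×2.46)
= 84.92 × (0.4165 − 0.3201) + 2.344 × 0.3201 = 8.936 mg/L.
DO = 10.2 − 8.936 = 1.264 mg/L.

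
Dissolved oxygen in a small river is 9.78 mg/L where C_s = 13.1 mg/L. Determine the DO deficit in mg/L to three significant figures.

D ≈ 3.32 mg/L

D = C_s − C = 13.1 − 9.78 = 3.32 mg/L.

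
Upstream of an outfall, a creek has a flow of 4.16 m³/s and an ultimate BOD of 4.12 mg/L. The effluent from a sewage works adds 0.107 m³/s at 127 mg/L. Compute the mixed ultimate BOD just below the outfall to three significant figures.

7.20 mg/L

Flow-weighted mixing: C = (Q_r C_r + Q_w C_w)/(Q_r + Q_w)
= (4.16×4.12 + 0.107×127)/(4.16 + 0.107) = 30.73/4.267 = 7.201 mg/L.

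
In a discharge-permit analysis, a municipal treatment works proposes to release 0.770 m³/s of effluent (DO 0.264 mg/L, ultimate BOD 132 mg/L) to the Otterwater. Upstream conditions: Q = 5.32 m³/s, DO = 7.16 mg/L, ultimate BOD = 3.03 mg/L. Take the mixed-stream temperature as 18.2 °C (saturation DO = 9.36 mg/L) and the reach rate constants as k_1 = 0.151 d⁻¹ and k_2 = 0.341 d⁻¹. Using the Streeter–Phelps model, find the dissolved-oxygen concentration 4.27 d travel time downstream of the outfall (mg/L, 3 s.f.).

Mixed DO = (5.32×7.16 + 0.770×0.264)/(5.32+0.770) = 38.29/6.090 = 6.288 mg/L.
Mixed L₀ = (5.32×3.03 + 0.770×132)/(6.090) = 117.8/6.090 = 19.34 mg/L.
Initial deficit D₀ = C_s − DO₀ = 9.36 − 6.288 = 3.072 mg/L.
D(4.27) = [0.151×19.34/(0.341−0.151)](e^(−0.151×4.27) − e^(−0.341×4.27)) + 3.072 e^(−0.341×4.27)
= 15.37 × (0.5248 − 0.2332) + 3.072 × 0.2332 = 5.198 mg/L.
DO = 9.36 − 5.198 = 4.162 mg/L.

DO ≈ 4.16 mg/L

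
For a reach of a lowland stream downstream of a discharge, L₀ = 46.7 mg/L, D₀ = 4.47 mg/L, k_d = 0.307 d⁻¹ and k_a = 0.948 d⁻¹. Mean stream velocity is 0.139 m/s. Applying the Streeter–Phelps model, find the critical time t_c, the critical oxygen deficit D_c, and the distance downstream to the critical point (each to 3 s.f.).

With k_a/k_d = 3.088 and 1 − D₀(k_a−k_d)/(k_d L₀) = 0.8001,
t_c = ln(3.088 × 0.8001) / (0.948 − 0.307) = ln(2.471) / 0.6410 = 0.9045/0.6410 = 1.411 d.
L(t_c) = L₀ e^(−k_d t_c) = 46.7 × 0.6484 = 30.28 mg/L, and at the critical point k_a D_c = k_d L, so D_c = (0.307/0.948) × 30.28 = 9.806 mg/L.
x_c = v t_c = 0.139 m/s × 1.411 d × 86400 s/d = 16950 m ≈ 16.9 km.

t_c ≈ 1.41 d; D_c ≈ 9.81 mg/L; x_c ≈ 16.9 km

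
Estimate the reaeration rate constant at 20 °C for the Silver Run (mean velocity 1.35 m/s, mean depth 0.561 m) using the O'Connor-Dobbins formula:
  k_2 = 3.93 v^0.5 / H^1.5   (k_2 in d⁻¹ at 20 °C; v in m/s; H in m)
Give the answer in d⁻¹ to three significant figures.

k_2 = 3.93 × 1.35^0.5 / 0.561^1.5 = 3.93 × 1.162 / 0.4202 = 10.87 d⁻¹.

k_2 ≈ 10.9 d⁻¹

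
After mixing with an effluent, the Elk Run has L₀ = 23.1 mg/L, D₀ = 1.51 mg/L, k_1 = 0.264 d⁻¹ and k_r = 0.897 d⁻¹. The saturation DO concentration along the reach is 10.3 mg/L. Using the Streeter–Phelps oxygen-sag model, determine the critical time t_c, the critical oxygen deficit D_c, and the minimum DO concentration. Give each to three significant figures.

t_c ≈ 1.66 d; D_c ≈ 4.38 mg/L; min DO ≈ 5.92 mg/L

With k_r/k_1 = 3.398 and 1 − D₀(k_r−k_1)/(k_1 L₀) = 0.8433,
t_c = ln(3.398 × 0.8433) / (0.897 − 0.264) = ln(2.865) / 0.6330 = 1.053/0.6330 = 1.663 d.
L(t_c) = L₀ e^(−k_1 t_c) = 23.1 × 0.6447 = 14.89 mg/L, and at the critical point k_r D_c = k_1 L, so D_c = (0.264/0.897) × 14.89 = 4.383 mg/L.
Minimum DO = C_s − D_c = 10.3 − 4.383 = 5.917 mg/L.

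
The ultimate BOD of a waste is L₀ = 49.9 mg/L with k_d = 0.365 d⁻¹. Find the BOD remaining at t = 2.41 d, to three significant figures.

L_t = L₀ e^(−k_d t) = 49.9 × e^(−0.365×2.41) = 49.9 × 0.4149 = 20.70 mg/L.

L ≈ 20.7 mg/L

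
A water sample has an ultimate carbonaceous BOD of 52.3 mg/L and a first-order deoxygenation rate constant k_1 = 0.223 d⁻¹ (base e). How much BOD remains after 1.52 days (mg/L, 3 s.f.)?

L_t = L₀ e^(−k_1 t) = 52.3 × e^(−0.223×1.52) = 52.3 × 0.7125 = 37.26 mg/L.

L ≈ 37.3 mg/L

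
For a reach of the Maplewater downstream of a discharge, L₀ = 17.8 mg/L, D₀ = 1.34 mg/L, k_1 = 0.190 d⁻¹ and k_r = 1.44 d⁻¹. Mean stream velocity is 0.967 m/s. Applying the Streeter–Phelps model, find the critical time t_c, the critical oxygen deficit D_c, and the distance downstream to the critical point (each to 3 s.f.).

With k_r/k_1 = 7.579 and 1 − D₀(k_r−k_1)/(k_1 L₀) = 0.5047,
t_c = ln(7.579 × 0.5047) / (1.44 − 0.190) = ln(3.825) / 1.250 = 1.342/1.250 = 1.073 d.
L(t_c) = L₀ e^(−k_1 t_c) = 17.8 × 0.8155 = 14.52 mg/L, and at the critical point k_r D_c = k_1 L, so D_c = (0.190/1.44) × 14.52 = 1.915 mg/L.
x_c = v t_c = 0.967 m/s × 1.073 d × 86400 s/d = 89670 m ≈ 89.7 km.

t_c ≈ 1.07 d; D_c ≈ 1.92 mg/L; x_c ≈ 89.7 km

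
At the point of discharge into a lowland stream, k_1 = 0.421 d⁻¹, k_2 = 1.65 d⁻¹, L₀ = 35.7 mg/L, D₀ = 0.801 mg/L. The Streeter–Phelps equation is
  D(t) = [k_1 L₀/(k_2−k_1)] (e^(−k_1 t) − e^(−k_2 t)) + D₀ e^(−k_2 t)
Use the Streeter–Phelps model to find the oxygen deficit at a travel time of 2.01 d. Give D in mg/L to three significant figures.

k_1 L₀/(k_2−k_1) = 0.421×35.7/(1.65−0.421) = 15.03/1.229 = 12.23 mg/L.
e^(−k_1 t) = e^(−0.421×2.010) = 0.4290; e^(−k_2 t) = e^(−1.65×2.010) = 0.03628.
D = 12.23 × (0.4290 − 0.03628) + 0.801 × 0.03628 = 4.803 + 0.02906 = 4.832 mg/L.

D ≈ 4.83 mg/L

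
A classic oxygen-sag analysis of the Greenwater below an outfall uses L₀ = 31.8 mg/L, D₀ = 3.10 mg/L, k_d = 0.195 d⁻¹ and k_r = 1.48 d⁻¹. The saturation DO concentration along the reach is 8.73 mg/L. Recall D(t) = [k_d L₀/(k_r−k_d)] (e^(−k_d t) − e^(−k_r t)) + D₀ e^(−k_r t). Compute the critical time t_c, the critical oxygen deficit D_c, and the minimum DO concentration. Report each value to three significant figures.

t_c = [1/(k_r−k_d)] ln[(k_r/k_d)(1 − D₀(k_r−k_d)/(k_d L₀))]
= [1/(1.48−0.195)] ln[(1.48/0.195)(1 − 3.10×1.285/(0.195×31.8))]
= (1/1.285) ln[7.590 × 0.3576] = 0.7782 × ln(2.714) = 0.7782 × 0.9985 = 0.7770 d.
D_c = (k_d/k_r) L₀ e^(−k_d t_c) = (0.195/1.48) × 31.8 × e^(−0.195×0.7770) = 0.1318 × 31.8 × 0.8594 = 3.601 mg/L.
Minimum DO = C_s − D_c = 8.73 − 3.601 = 5.129 mg/L.

t_c ≈ 0.777 d; D_c ≈ 3.60 mg/L; min DO ≈ 5.13 mg/L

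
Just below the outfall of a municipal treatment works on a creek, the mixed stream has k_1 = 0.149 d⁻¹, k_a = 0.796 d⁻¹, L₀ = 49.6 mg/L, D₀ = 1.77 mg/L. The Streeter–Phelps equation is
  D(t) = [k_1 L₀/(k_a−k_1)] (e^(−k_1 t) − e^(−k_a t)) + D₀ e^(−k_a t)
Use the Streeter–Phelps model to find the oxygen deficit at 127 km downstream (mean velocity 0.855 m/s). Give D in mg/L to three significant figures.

D ≈ 6.38 mg/L

Travel time t = x/v = 127 km / (0.855 m/s) = 127000 m / 0.855 m/s = 148500 s = 1.719 d.
k_1 L₀/(k_a−k_1) = 0.149×49.6/(0.796−0.149) = 7.390/0.6470 = 11.42 mg/L.
e^(−k_1 t) = e^(−0.149×1.719) = 0.7740; e^(−k_a t) = e^(−0.796×1.719) = 0.2545.
D = 11.42 × (0.7740 − 0.2545) + 1.77 × 0.2545 = 5.934 + 0.4505 = 6.385 mg/L.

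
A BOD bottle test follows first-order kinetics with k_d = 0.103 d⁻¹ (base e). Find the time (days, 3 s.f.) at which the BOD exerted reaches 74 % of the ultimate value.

t ≈ 13.1 d

y/L₀ = 1 − e^(−k_d t) = 0.74 ⇒ e^(−k_d t) = 0.260
t = −ln(0.260) / 0.103 = 1.347 / 0.103 = 13.08 d.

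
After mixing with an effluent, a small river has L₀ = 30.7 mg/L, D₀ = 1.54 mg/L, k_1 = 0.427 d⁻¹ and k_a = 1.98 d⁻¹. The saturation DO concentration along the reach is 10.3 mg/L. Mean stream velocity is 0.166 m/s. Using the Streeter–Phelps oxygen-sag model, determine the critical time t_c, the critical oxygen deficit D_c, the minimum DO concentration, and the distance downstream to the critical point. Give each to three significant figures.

t_c ≈ 0.858 d; D_c ≈ 4.59 mg/L; min DO ≈ 5.71 mg/L; x_c ≈ 12.3 km

With k_a/k_1 = 4.637 and 1 − D₀(k_a−k_1)/(k_1 L₀) = 0.8176,
t_c = ln(4.637 × 0.8176) / (1.98 − 0.427) = ln(3.791) / 1.553 = 1.333/1.553 = 0.8581 d.
L(t_c) = L₀ e^(−k_1 t_c) = 30.7 × 0.6932 = 21.28 mg/L, and at the critical point k_a D_c = k_1 L, so D_c = (0.427/1.98) × 21.28 = 4.590 mg/L.
Minimum DO = C_s − D_c = 10.3 − 4.590 = 5.710 mg/L.
x_c = v t_c = 0.166 m/s × 0.8581 d × 86400 s/d = 12310 m ≈ 12.3 km.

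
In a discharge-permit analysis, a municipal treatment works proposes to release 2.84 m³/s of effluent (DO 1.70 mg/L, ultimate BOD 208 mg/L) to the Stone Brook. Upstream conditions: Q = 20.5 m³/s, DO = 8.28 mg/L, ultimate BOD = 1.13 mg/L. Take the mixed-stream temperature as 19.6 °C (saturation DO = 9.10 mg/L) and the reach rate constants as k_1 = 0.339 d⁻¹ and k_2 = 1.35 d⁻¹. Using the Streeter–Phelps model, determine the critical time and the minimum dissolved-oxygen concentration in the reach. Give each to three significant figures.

t_c ≈ 1.17 d; minimum DO ≈ 4.65 mg/L

Mixed DO = (20.5×8.28 + 2.84×1.70)/(20.5+2.84) = 174.6/23.34 = 7.479 mg/L.
Mixed L₀ = (20.5×1.13 + 2.84×208)/(23.34) = 613.9/23.34 = 26.30 mg/L.
Initial deficit D₀ = C_s − DO₀ = 9.10 − 7.479 = 1.621 mg/L.
t_c = (1/1.011) ln[(1.35/0.339)(1 − 1.621×1.011/(0.339×26.30))] = 0.9891 × ln(3.251) = 1.166 d.
D_c = (0.339/1.35) × 26.30 × e^(−0.339×1.166) = 0.2511 × 26.30 × 0.6735 = 4.448 mg/L.
Minimum DO = 9.10 − 4.448 = 4.652 mg/L.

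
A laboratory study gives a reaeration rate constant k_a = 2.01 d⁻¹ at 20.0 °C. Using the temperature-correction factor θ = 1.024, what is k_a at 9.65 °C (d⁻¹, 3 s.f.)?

k_a(T₂) = k_a(T₁) · θ^(T₂−T₁) = 2.01 × 1.024^(9.65−20.0)
= 2.01 × 1.024^-10.3 = 2.01 × 0.7823 = 1.573 d⁻¹.

k_a ≈ 1.57 d⁻¹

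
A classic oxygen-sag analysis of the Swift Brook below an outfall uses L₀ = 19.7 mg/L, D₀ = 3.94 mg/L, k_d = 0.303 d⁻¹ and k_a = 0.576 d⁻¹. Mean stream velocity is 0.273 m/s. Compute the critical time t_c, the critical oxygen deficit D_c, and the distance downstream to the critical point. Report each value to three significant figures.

t_c ≈ 1.63 d; D_c ≈ 6.33 mg/L; x_c ≈ 38.3 km

With k_a/k_d = 1.901 and 1 − D₀(k_a−k_d)/(k_d L₀) = 0.8198,
t_c = ln(1.901 × 0.8198) / (0.576 − 0.303) = ln(1.558) / 0.2730 = 0.4437/0.2730 = 1.625 d.
D_c = (k_d/k_a) L₀ e^(−k_d t_c) = (0.303/0.576) × 19.7 × e^(−0.303×1.625) = 0.5260 × 19.7 × 0.6111 = 6.333 mg/L.
x_c = v t_c = 0.273 m/s × 1.625 d × 86400 s/d = 38330 m ≈ 38.3 km.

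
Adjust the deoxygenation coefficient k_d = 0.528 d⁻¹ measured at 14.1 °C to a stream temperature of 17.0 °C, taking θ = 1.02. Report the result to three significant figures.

k_d(T₂) = k_d(T₁) · θ^(T₂−T₁) = 0.528 × 1.02^(17.0−14.1)
= 0.528 × 1.02^2.90 = 0.528 × 1.059 = 0.5592 d⁻¹.

k_d ≈ 0.559 d⁻¹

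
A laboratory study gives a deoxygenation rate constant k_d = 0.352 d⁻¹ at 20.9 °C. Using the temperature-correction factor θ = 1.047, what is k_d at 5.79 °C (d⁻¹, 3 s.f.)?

k_d ≈ 0.176 d⁻¹

k_d(T₂) = k_d(T₁) · θ^(T₂−T₁) = 0.352 × 1.047^(5.79−20.9)
= 0.352 × 1.047^-15.1 = 0.352 × 0.4996 = 0.1759 d⁻¹.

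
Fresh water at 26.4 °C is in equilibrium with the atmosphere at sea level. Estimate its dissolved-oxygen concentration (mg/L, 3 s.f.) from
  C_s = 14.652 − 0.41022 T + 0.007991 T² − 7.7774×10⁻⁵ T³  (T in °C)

C_s = 14.652 − 0.41022×26.4 + 0.007991×26.4² − 7.7774×10⁻⁵×26.4³ = 7.961 mg/L.

C_s ≈ 7.96 mg/L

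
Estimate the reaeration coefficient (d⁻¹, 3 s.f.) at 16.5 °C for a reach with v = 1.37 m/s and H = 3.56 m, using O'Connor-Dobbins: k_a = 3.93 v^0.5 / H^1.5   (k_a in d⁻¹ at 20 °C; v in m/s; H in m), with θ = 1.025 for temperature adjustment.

k_a(20) = 3.93 × 1.37^0.5 / 3.56^1.5 = 3.93 × 1.170 / 6.717 = 0.6848 d⁻¹.
k_a(16.5) = 0.6848 × 1.025^(16.5−20) = 0.6848 × 0.9172 = 0.6281 d⁻¹.

k_a ≈ 0.628 d⁻¹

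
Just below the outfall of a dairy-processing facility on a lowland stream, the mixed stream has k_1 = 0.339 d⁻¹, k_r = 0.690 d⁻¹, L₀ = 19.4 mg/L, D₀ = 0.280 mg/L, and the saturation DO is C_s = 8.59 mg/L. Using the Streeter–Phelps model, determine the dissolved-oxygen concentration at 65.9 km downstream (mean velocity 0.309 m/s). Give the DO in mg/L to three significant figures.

Travel time t = x/v = 65.9 km / (0.309 m/s) = 65900 m / 0.309 m/s = 213300 s = 2.468 d.
k_1 L₀/(k_r−k_1) = 0.339×19.4/(0.690−0.339) = 6.577/0.3510 = 18.74 mg/L.
e^(−k_1 t) = e^(−0.339×2.468) = 0.4331; e^(−k_r t) = e^(−0.690×2.468) = 0.1821.
D = 18.74 × (0.4331 − 0.1821) + 0.280 × 0.1821 = 4.703 + 0.05099 = 4.754 mg/L.
DO = C_s − D = 8.59 − 4.754 = 3.836 mg/L.

DO ≈ 3.84 mg/L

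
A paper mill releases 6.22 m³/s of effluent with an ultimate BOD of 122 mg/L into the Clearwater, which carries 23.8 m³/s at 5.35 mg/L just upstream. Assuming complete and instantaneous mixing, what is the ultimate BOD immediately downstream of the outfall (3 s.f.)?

Flow-weighted mixing: C = (Q_r C_r + Q_w C_w)/(Q_r + Q_w)
= (23.8×5.35 + 6.22×122)/(23.8 + 6.22) = 886.2/30.02 = 29.52 mg/L.

29.5 mg/L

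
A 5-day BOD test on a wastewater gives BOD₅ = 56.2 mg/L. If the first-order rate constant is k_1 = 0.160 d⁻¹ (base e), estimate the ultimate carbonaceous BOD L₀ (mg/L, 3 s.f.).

BOD₅ = L₀(1 − e^(−5k_1)) ⇒ L₀ = BOD₅ / (1 − e^(−5×0.160))
= 56.2 / (1 − 0.4493) = 56.2 / 0.5507 = 102.1 mg/L.

L₀ ≈ 102 mg/L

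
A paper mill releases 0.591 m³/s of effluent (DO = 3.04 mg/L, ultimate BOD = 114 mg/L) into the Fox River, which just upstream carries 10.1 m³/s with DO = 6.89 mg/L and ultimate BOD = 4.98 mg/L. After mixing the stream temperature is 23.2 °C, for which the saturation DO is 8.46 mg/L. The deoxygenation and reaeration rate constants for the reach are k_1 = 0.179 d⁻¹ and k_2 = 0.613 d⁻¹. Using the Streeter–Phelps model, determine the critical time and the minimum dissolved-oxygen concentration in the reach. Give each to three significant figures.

Mixed DO = (10.1×6.89 + 0.591×3.04)/(10.1+0.591) = 71.39/10.69 = 6.677 mg/L.
Mixed L₀ = (10.1×4.98 + 0.591×114)/(10.69) = 117.7/10.69 = 11.01 mg/L.
Initial deficit D₀ = C_s − DO₀ = 8.46 − 6.677 = 1.783 mg/L.
t_c = (1/0.4340) ln[(0.613/0.179)(1 − 1.783×0.4340/(0.179×11.01))] = 2.304 × ln(2.080) = 1.687 d.
D_c = (0.179/0.613) × 11.01 × e^(−0.179×1.687) = 0.2920 × 11.01 × 0.7393 = 2.376 mg/L.
Minimum DO = 8.46 − 2.376 = 6.084 mg/L.

t_c ≈ 1.69 d; minimum DO ≈ 6.08 mg/L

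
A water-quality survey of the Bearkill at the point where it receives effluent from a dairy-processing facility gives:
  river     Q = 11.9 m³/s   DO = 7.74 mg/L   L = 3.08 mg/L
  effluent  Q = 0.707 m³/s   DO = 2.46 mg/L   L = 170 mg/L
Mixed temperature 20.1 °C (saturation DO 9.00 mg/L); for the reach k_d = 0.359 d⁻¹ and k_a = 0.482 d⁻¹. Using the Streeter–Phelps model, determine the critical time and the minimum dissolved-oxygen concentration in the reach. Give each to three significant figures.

Mixed DO = (11.9×7.74 + 0.707×2.46)/(11.9+0.707) = 93.85/12.61 = 7.444 mg/L.
Mixed L₀ = (11.9×3.08 + 0.707×170)/(12.61) = 156.8/12.61 = 12.44 mg/L.
Initial deficit D₀ = C_s − DO₀ = 9.00 − 7.444 = 1.556 mg/L.
t_c = (1/0.1230) ln[(0.482/0.359)(1 − 1.556×0.1230/(0.359×12.44))] = 8.130 × ln(1.285) = 2.039 d.
D_c = (0.359/0.482) × 12.44 × e^(−0.359×2.039) = 0.7448 × 12.44 × 0.4809 = 4.456 mg/L.
Minimum DO = 9.00 − 4.456 = 4.544 mg/L.

t_c ≈ 2.04 d; minimum DO ≈ 4.54 mg/L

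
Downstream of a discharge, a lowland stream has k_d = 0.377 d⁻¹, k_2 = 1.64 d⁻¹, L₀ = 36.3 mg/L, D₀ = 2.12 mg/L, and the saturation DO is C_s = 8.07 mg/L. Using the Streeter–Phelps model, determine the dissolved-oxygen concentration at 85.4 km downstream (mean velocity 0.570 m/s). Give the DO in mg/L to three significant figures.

Travel time t = x/v = 85.4 km / (0.570 m/s) = 85400 m / 0.570 m/s = 149800 s = 1.734 d.
k_d L₀/(k_2−k_d) = 0.377×36.3/(1.64−0.377) = 13.69/1.263 = 10.84 mg/L.
e^(−k_d t) = e^(−0.377×1.734) = 0.5201; e^(−k_2 t) = e^(−1.64×1.734) = 0.05820.
D = 10.84 × (0.5201 − 0.05820) + 2.12 × 0.05820 = 5.005 + 0.1234 = 5.128 mg/L.
DO = C_s − D = 8.07 − 5.128 = 2.942 mg/L.

DO ≈ 2.94 mg/L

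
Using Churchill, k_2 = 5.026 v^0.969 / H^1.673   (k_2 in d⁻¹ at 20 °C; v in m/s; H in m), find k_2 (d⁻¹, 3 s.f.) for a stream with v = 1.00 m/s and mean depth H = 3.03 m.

k_2 = 5.026 × 1.00^0.969 / 3.03^1.673 = 5.026 × 1.000 / 6.389 = 0.7866 d⁻¹.

k_2 ≈ 0.787 d⁻¹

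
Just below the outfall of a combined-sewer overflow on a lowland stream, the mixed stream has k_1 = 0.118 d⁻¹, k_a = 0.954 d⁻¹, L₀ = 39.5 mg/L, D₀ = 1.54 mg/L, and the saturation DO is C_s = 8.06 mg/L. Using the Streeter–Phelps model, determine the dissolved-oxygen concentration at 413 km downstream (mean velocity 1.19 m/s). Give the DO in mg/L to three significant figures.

DO ≈ 4.68 mg/L

Travel time t = x/v = 413 km / (1.19 m/s) = 413000 m / 1.19 m/s = 347100 s = 4.017 d.
k_1 L₀/(k_a−k_1) = 0.118×39.5/(0.954−0.118) = 4.661/0.8360 = 5.575 mg/L.
e^(−k_1 t) = e^(−0.118×4.017) = 0.6225; e^(−k_a t) = e^(−0.954×4.017) = 0.02166.
D = 5.575 × (0.6225 − 0.02166) + 1.54 × 0.02166 = 3.350 + 0.03336 = 3.383 mg/L.
DO = C_s − D = 8.06 − 3.383 = 4.677 mg/L.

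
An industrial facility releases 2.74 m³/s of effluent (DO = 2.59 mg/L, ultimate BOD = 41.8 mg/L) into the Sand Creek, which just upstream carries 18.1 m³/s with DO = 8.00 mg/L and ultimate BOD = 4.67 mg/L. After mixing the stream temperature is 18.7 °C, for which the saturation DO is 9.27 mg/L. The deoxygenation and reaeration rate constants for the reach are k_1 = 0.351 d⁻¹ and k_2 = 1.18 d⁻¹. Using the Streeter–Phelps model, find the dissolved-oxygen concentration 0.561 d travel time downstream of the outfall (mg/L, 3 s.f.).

Mixed DO = (18.1×8.00 + 2.74×2.59)/(18.1+2.74) = 151.9/20.84 = 7.289 mg/L.
Mixed L₀ = (18.1×4.67 + 2.74×41.8)/(20.84) = 199.1/20.84 = 9.552 mg/L.
Initial deficit D₀ = C_s − DO₀ = 9.27 − 7.289 = 1.981 mg/L.
D(0.561) = [0.351×9.552/(1.18−0.351)](e^(−0.351×0.561) − e^(−1.18×0.561)) + 1.981 e^(−1.18×0.561)
= 4.044 × (0.8213 − 0.5158) + 1.981 × 0.5158 = 2.257 mg/L.
DO = 9.27 − 2.257 = 7.013 mg/L.

DO ≈ 7.01 mg/L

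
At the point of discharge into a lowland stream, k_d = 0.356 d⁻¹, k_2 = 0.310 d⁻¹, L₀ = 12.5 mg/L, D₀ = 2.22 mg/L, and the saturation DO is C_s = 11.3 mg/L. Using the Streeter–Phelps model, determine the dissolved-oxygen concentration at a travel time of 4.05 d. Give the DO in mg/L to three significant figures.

k_d L₀/(k_2−k_d) = 0.356×12.5/(0.310−0.356) = 4.450/-0.04600 = -96.74 mg/L.
e^(−k_d t) = e^(−0.356×4.050) = 0.2365; e^(−k_2 t) = e^(−0.310×4.050) = 0.2849.
D = -96.74 × (0.2365 − 0.2849) + 2.22 × 0.2849 = 4.685 + 0.6326 = 5.318 mg/L.
DO = C_s − D = 11.3 − 5.318 = 5.982 mg/L.

DO ≈ 5.98 mg/L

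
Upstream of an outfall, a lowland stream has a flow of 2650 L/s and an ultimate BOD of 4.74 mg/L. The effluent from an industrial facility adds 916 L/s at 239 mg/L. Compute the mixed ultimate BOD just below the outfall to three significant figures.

64.9 mg/L

Flow-weighted mixing: C = (Q_r C_r + Q_w C_w)/(Q_r + Q_w)
= (2650×4.74 + 916×239)/(2650 + 916) = 231500/3566 = 64.91 mg/L.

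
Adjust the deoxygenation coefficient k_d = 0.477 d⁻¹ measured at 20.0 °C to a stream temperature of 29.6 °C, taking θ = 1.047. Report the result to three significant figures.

k_d ≈ 0.741 d⁻¹

k_d(T₂) = k_d(T₁) · θ^(T₂−T₁) = 0.477 × 1.047^(29.6−20.0)
= 0.477 × 1.047^9.60 = 0.477 × 1.554 = 0.7413 d⁻¹.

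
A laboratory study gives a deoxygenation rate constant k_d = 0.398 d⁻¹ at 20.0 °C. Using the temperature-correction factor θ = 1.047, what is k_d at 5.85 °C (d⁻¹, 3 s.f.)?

k_d(T₂) = k_d(T₁) · θ^(T₂−T₁) = 0.398 × 1.047^(5.85−20.0)
= 0.398 × 1.047^-14.2 = 0.398 × 0.5221 = 0.2078 d⁻¹.

k_d ≈ 0.208 d⁻¹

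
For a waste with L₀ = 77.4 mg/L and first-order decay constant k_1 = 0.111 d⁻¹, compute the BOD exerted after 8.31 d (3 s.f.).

y ≈ 46.6 mg/L

y_t = L₀(1 − e^(−k_1 t)) = 77.4 × (1 − e^(−0.111×8.31))
= 77.4 × (1 − 0.3976) = 77.4 × 0.6024 = 46.63 mg/L.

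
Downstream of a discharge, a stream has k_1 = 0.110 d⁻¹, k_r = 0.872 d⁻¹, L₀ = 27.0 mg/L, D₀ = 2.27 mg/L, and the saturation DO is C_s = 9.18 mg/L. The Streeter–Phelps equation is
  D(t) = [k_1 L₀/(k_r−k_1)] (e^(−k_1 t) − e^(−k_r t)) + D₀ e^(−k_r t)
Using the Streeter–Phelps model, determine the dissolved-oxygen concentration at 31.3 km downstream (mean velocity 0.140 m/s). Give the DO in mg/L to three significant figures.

Travel time t = x/v = 31.3 km / (0.140 m/s) = 31300 m / 0.140 m/s = 223600 s = 2.588 d.
k_1 L₀/(k_r−k_1) = 0.110×27.0/(0.872−0.110) = 2.970/0.7620 = 3.898 mg/L.
e^(−k_1 t) = e^(−0.110×2.588) = 0.7523; e^(−k_r t) = e^(−0.872×2.588) = 0.1047.
D = 3.898 × (0.7523 − 0.1047) + 2.27 × 0.1047 = 2.524 + 0.2377 = 2.762 mg/L.
DO = C_s − D = 9.18 − 2.762 = 6.418 mg/L.

DO ≈ 6.42 mg/L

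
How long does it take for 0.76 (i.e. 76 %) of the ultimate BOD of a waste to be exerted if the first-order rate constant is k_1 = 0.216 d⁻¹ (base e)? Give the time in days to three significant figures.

y/L₀ = 1 − e^(−k_1 t) = 0.76 ⇒ e^(−k_1 t) = 0.240
t = −ln(0.240) / 0.216 = 1.427 / 0.216 = 6.607 d.

t ≈ 6.61 d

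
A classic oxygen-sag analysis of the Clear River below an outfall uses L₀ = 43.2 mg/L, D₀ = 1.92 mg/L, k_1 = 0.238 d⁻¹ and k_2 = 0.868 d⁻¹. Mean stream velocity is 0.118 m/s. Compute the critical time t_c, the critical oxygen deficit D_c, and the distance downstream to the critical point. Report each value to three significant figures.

At the critical point dD/dt = 0, so k_1 L₀ e^(−k_1 t) = k_2 D. Substituting D(t) from the Streeter–Phelps equation and solving for t gives
t_c = ln[(k_2/k_1)(1 − D₀(k_2−k_1)/(k_1 L₀))] / (k_2−k_1).
Here k_2−k_1 = 0.6300 d⁻¹ and 1 − D₀(k_2−k_1)/(k_1 L₀) = 1 − 1.92×0.6300/(0.238×43.2) = 0.8824, so
t_c = ln(3.647 × 0.8824) / 0.6300 = 1.169 / 0.6300 = 1.855 d.
D_c = (k_1/k_2) L₀ e^(−k_1 t_c) = (0.238/0.868) × 43.2 × e^(−0.238×1.855) = 0.2742 × 43.2 × 0.6431 = 7.617 mg/L.
x_c = v t_c = 0.118 m/s × 1.855 d × 86400 s/d = 18910 m ≈ 18.9 km.

t_c ≈ 1.86 d; D_c ≈ 7.62 mg/L; x_c ≈ 18.9 km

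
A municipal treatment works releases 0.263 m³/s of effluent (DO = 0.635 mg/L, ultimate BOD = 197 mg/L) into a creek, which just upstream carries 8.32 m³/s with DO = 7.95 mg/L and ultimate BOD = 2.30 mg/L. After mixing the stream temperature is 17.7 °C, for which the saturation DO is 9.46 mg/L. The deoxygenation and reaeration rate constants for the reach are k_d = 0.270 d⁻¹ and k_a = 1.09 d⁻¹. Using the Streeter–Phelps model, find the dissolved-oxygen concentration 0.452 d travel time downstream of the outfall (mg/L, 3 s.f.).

DO ≈ 7.65 mg/L

Mixed DO = (8.32×7.95 + 0.263×0.635)/(8.32+0.263) = 66.31/8.583 = 7.726 mg/L.
Mixed L₀ = (8.32×2.30 + 0.263×197)/(8.583) = 70.95/8.583 = 8.266 mg/L.
Initial deficit D₀ = C_s − DO₀ = 9.46 − 7.726 = 1.734 mg/L.
D(0.452) = [0.270×8.266/(1.09−0.270)](e^(−0.270×0.452) − e^(−1.09×0.452)) + 1.734 e^(−1.09×0.452)
= 2.722 × (0.8851 − 0.6110) + 1.734 × 0.6110 = 1.806 mg/L.
DO = 9.46 − 1.806 = 7.654 mg/L.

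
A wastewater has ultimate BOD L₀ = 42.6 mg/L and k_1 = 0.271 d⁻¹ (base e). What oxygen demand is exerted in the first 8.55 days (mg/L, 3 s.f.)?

y ≈ 38.4 mg/L

y_t = L₀(1 − e^(−k_1 t)) = 42.6 × (1 − e^(−0.271×8.55))
= 42.6 × (1 − 0.09856) = 42.6 × 0.9014 = 38.40 mg/L.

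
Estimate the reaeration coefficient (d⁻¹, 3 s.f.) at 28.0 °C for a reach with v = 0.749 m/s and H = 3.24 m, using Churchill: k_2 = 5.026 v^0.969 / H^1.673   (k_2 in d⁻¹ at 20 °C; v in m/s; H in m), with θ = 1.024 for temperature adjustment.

k_2(20) = 5.026 × 0.749^0.969 / 3.24^1.673 = 5.026 × 0.7557 / 7.147 = 0.5314 d⁻¹.
k_2(28.0) = 0.5314 × 1.024^(28.0−20) = 0.5314 × 1.209 = 0.6425 d⁻¹.

k_2 ≈ 0.642 d⁻¹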